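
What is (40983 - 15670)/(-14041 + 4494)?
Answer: -25313/9547 ≈ -2.6514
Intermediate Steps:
(40983 - 15670)/(-14041 + 4494) = 25313/(-9547) = 25313*(-1/9547) = -25313/9547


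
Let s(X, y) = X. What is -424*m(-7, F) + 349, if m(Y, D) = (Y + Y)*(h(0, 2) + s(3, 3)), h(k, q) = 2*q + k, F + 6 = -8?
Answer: 41901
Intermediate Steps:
F = -14 (F = -6 - 8 = -14)
h(k, q) = k + 2*q
m(Y, D) = 14*Y (m(Y, D) = (Y + Y)*((0 + 2*2) + 3) = (2*Y)*((0 + 4) + 3) = (2*Y)*(4 + 3) = (2*Y)*7 = 14*Y)
-424*m(-7, F) + 349 = -5936*(-7) + 349 = -424*(-98) + 349 = 41552 + 349 = 41901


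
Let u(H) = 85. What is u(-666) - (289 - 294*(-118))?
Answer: -34896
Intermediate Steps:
u(-666) - (289 - 294*(-118)) = 85 - (289 - 294*(-118)) = 85 - (289 + 34692) = 85 - 1*34981 = 85 - 34981 = -34896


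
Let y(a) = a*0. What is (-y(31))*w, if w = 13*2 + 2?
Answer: 0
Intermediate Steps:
y(a) = 0
w = 28 (w = 26 + 2 = 28)
(-y(31))*w = -1*0*28 = 0*28 = 0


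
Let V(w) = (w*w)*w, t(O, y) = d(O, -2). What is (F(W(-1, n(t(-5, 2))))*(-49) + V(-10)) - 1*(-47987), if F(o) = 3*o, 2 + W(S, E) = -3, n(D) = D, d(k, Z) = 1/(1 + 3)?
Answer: 47722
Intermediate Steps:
d(k, Z) = ¼ (d(k, Z) = 1/4 = ¼)
t(O, y) = ¼
W(S, E) = -5 (W(S, E) = -2 - 3 = -5)
V(w) = w³ (V(w) = w²*w = w³)
(F(W(-1, n(t(-5, 2))))*(-49) + V(-10)) - 1*(-47987) = ((3*(-5))*(-49) + (-10)³) - 1*(-47987) = (-15*(-49) - 1000) + 47987 = (735 - 1000) + 47987 = -265 + 47987 = 47722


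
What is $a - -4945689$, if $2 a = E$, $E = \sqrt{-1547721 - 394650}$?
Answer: $4945689 + \frac{3 i \sqrt{215819}}{2} \approx 4.9457 \cdot 10^{6} + 696.84 i$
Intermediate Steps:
$E = 3 i \sqrt{215819}$ ($E = \sqrt{-1942371} = 3 i \sqrt{215819} \approx 1393.7 i$)
$a = \frac{3 i \sqrt{215819}}{2} \approx 696.84 i$
$a - -4945689 = \frac{3 i \sqrt{215819}}{2} - -4945689 = \frac{3 i \sqrt{215819}}{2} + 4945689 = 4945689 + \frac{3 i \sqrt{215819}}{2}$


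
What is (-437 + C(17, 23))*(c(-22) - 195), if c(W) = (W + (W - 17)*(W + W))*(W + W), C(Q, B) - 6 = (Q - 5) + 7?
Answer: 30789172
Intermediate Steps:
C(Q, B) = 8 + Q (C(Q, B) = 6 + ((Q - 5) + 7) = 6 + ((-5 + Q) + 7) = 6 + (2 + Q) = 8 + Q)
c(W) = 2*W*(W + 2*W*(-17 + W)) (c(W) = (W + (-17 + W)*(2*W))*(2*W) = (W + 2*W*(-17 + W))*(2*W) = 2*W*(W + 2*W*(-17 + W)))
(-437 + C(17, 23))*(c(-22) - 195) = (-437 + (8 + 17))*((-22)²*(-66 + 4*(-22)) - 195) = (-437 + 25)*(484*(-66 - 88) - 195) = -412*(484*(-154) - 195) = -412*(-74536 - 195) = -412*(-74731) = 30789172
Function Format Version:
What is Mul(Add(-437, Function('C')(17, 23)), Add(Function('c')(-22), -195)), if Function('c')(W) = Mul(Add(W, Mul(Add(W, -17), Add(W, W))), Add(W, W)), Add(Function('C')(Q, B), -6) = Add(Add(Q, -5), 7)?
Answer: 30789172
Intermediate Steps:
Function('C')(Q, B) = Add(8, Q) (Function('C')(Q, B) = Add(6, Add(Add(Q, -5), 7)) = Add(6, Add(Add(-5, Q), 7)) = Add(6, Add(2, Q)) = Add(8, Q))
Function('c')(W) = Mul(2, W, Add(W, Mul(2, W, Add(-17, W)))) (Function('c')(W) = Mul(Add(W, Mul(Add(-17, W), Mul(2, W))), Mul(2, W)) = Mul(Add(W, Mul(2, W, Add(-17, W))), Mul(2, W)) = Mul(2, W, Add(W, Mul(2, W, Add(-17, W)))))
Mul(Add(-437, Function('C')(17, 23)), Add(Function('c')(-22), -195)) = Mul(Add(-437, Add(8, 17)), Add(Mul(Pow(-22, 2), Add(-66, Mul(4, -22))), -195)) = Mul(Add(-437, 25), Add(Mul(484, Add(-66, -88)), -195)) = Mul(-412, Add(Mul(484, -154), -195)) = Mul(-412, Add(-74536, -195)) = Mul(-412, -74731) = 30789172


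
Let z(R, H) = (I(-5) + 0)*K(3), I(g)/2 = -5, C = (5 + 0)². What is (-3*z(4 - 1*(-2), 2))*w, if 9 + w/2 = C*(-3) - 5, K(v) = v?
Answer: -16020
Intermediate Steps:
C = 25 (C = 5² = 25)
I(g) = -10 (I(g) = 2*(-5) = -10)
w = -178 (w = -18 + 2*(25*(-3) - 5) = -18 + 2*(-75 - 5) = -18 + 2*(-80) = -18 - 160 = -178)
z(R, H) = -30 (z(R, H) = (-10 + 0)*3 = -10*3 = -30)
(-3*z(4 - 1*(-2), 2))*w = -3*(-30)*(-178) = 90*(-178) = -16020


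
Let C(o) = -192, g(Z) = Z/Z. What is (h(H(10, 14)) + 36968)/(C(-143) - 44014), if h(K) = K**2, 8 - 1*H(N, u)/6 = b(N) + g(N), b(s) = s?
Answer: -18646/22103 ≈ -0.84360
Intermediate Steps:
g(Z) = 1
H(N, u) = 42 - 6*N (H(N, u) = 48 - 6*(N + 1) = 48 - 6*(1 + N) = 48 + (-6 - 6*N) = 42 - 6*N)
(h(H(10, 14)) + 36968)/(C(-143) - 44014) = ((42 - 6*10)**2 + 36968)/(-192 - 44014) = ((42 - 60)**2 + 36968)/(-44206) = ((-18)**2 + 36968)*(-1/44206) = (324 + 36968)*(-1/44206) = 37292*(-1/44206) = -18646/22103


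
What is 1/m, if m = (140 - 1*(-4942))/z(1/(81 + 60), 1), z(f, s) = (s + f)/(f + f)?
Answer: 71/5082 ≈ 0.013971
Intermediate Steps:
z(f, s) = (f + s)/(2*f) (z(f, s) = (f + s)/((2*f)) = (f + s)*(1/(2*f)) = (f + s)/(2*f))
m = 5082/71 (m = (140 - 1*(-4942))/(((1/(81 + 60) + 1)/(2*(1/(81 + 60))))) = (140 + 4942)/(((1/141 + 1)/(2*(1/141)))) = 5082/(((1/141 + 1)/(2*(1/141)))) = 5082/(((1/2)*141*(142/141))) = 5082/71 ≈ 71.578)
1/m = 1/(5082/71) = 71/5082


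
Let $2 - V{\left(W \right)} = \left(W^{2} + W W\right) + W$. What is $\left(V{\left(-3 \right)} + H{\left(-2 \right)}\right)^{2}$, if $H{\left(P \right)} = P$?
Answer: $225$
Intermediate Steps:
$V{\left(W \right)} = 2 - W - 2 W^{2}$ ($V{\left(W \right)} = 2 - \left(\left(W^{2} + W W\right) + W\right) = 2 - \left(\left(W^{2} + W^{2}\right) + W\right) = 2 - \left(2 W^{2} + W\right) = 2 - \left(W + 2 W^{2}\right) = 2 - W - 2 W^{2}$)
$\left(V{\left(-3 \right)} + H{\left(-2 \right)}\right)^{2} = \left(\left(2 - -3 - 2 \left(-3\right)^{2}\right) - 2\right)^{2} = \left(\left(2 + 3 - 18\right) - 2\right)^{2} = \left(-13 - 2\right)^{2} = \left(-15\right)^{2} = 225$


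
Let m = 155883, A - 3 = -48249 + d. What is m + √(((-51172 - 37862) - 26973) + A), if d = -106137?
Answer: 155883 + I*√270390 ≈ 1.5588e+5 + 519.99*I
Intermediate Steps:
A = -154383 (A = 3 + (-48249 - 106137) = 3 - 154386 = -154383)
m + √(((-51172 - 37862) - 26973) + A) = 155883 + √(((-51172 - 37862) - 26973) - 154383) = 155883 + √((-89034 - 26973) - 154383) = 155883 + √(-116007 - 154383) = 155883 + √(-270390) = 155883 + I*√270390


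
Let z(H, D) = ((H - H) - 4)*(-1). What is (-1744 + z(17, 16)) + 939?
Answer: -801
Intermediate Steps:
z(H, D) = 4 (z(H, D) = (0 - 4)*(-1) = -4*(-1) = 4)
(-1744 + z(17, 16)) + 939 = (-1744 + 4) + 939 = -1740 + 939 = -801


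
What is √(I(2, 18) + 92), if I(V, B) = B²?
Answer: 4*√26 ≈ 20.396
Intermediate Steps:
√(I(2, 18) + 92) = √(18² + 92) = √(324 + 92) = √416 = 4*√26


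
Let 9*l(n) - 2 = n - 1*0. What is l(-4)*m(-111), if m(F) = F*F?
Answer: -2738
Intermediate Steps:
m(F) = F**2
l(n) = 2/9 + n/9 (l(n) = 2/9 + (n - 1*0)/9 = 2/9 + (n + 0)/9 = 2/9 + n/9)
l(-4)*m(-111) = (2/9 + (1/9)*(-4))*(-111)**2 = (2/9 - 4/9)*12321 = -2/9*12321 = -2738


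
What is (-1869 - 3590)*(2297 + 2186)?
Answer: -24472697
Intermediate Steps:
(-1869 - 3590)*(2297 + 2186) = -5459*4483 = -24472697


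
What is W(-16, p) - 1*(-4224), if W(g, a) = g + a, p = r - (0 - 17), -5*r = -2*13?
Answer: 21151/5 ≈ 4230.2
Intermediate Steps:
r = 26/5 (r = -(-2)*13/5 = -1/5*(-26) = 26/5 ≈ 5.2000)
p = 111/5 (p = 26/5 - (0 - 17) = 26/5 - 1*(-17) = 26/5 + 17 = 111/5 ≈ 22.200)
W(g, a) = a + g
W(-16, p) - 1*(-4224) = (111/5 - 16) - 1*(-4224) = 31/5 + 4224 = 21151/5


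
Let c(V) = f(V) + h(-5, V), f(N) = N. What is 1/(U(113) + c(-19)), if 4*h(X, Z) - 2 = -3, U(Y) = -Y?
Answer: -4/529 ≈ -0.0075614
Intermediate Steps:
h(X, Z) = -¼ (h(X, Z) = ½ + (¼)*(-3) = ½ - ¾ = -¼)
c(V) = -¼ + V (c(V) = V - ¼ = -¼ + V)
1/(U(113) + c(-19)) = 1/(-1*113 + (-¼ - 19)) = 1/(-113 - 77/4) = 1/(-529/4) = -4/529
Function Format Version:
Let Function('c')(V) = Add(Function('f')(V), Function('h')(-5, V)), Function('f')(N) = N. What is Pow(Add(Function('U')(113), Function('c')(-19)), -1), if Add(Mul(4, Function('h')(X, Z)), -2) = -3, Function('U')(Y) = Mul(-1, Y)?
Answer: Rational(-4, 529) ≈ -0.0075614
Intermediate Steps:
Function('h')(X, Z) = Rational(-1, 4) (Function('h')(X, Z) = Add(Rational(1, 2), Mul(Rational(1, 4), -3)) = Add(Rational(1, 2), Rational(-3, 4)) = Rational(-1, 4))
Function('c')(V) = Add(Rational(-1, 4), V) (Function('c')(V) = Add(V, Rational(-1, 4)) = Add(Rational(-1, 4), V))
Pow(Add(Function('U')(113), Function('c')(-19)), -1) = Pow(Add(Mul(-1, 113), Add(Rational(-1, 4), -19)), -1) = Pow(Add(-113, Rational(-77, 4)), -1) = Pow(Rational(-529, 4), -1) = Rational(-4, 529)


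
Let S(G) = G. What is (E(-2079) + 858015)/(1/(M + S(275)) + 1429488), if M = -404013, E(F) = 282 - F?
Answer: 347366485488/577138626143 ≈ 0.60188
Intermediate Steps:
(E(-2079) + 858015)/(1/(M + S(275)) + 1429488) = ((282 - 1*(-2079)) + 858015)/(1/(-404013 + 275) + 1429488) = ((282 + 2079) + 858015)/(1/(-403738) + 1429488) = (2361 + 858015)/(-1/403738 + 1429488) = 860376/(577138626143/403738) = 860376*(403738/577138626143) = 347366485488/577138626143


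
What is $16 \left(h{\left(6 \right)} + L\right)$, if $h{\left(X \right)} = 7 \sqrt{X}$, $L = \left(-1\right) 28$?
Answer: $-448 + 112 \sqrt{6} \approx -173.66$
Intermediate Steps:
$L = -28$
$16 \left(h{\left(6 \right)} + L\right) = 16 \left(7 \sqrt{6} - 28\right) = 16 \left(-28 + 7 \sqrt{6}\right) = -448 + 112 \sqrt{6}$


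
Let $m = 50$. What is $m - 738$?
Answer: $-688$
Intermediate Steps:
$m - 738 = 50 - 738 = -688$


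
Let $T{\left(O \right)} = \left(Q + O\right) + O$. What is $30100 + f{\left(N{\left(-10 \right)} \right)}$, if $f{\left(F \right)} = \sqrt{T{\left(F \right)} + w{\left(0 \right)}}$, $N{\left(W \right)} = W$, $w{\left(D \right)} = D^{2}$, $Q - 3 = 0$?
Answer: $30100 + i \sqrt{17} \approx 30100.0 + 4.1231 i$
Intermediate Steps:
$Q = 3$ ($Q = 3 + 0 = 3$)
$T{\left(O \right)} = 3 + 2 O$ ($T{\left(O \right)} = \left(3 + O\right) + O = 3 + 2 O$)
$f{\left(F \right)} = \sqrt{3 + 2 F}$ ($f{\left(F \right)} = \sqrt{\left(3 + 2 F\right) + 0^{2}} = \sqrt{\left(3 + 2 F\right) + 0} = \sqrt{3 + 2 F}$)
$30100 + f{\left(N{\left(-10 \right)} \right)} = 30100 + \sqrt{3 + 2 \left(-10\right)} = 30100 + \sqrt{3 - 20} = 30100 + \sqrt{-17} = 30100 + i \sqrt{17}$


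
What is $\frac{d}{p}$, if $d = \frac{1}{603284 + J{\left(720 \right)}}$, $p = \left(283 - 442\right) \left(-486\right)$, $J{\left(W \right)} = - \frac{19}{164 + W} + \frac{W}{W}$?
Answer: $\frac{442}{20605263595677} \approx 2.1451 \cdot 10^{-11}$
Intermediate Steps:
$J{\left(W \right)} = 1 - \frac{19}{164 + W}$ ($J{\left(W \right)} = - \frac{19}{164 + W} + 1 = 1 - \frac{19}{164 + W}$)
$p = 77274$ ($p = \left(-159\right) \left(-486\right) = 77274$)
$d = \frac{884}{533303921}$ ($d = \frac{1}{603284 + \frac{145 + 720}{164 + 720}} = \frac{1}{603284 + \frac{1}{884} \cdot 865} = \frac{1}{603284 + \frac{865}{884}} = \frac{1}{\frac{533303921}{884}} = \frac{884}{533303921} \approx 1.6576 \cdot 10^{-6}$)
$\frac{d}{p} = \frac{884}{533303921 \cdot 77274} = \frac{884}{533303921} \cdot \frac{1}{77274} = \frac{442}{20605263595677}$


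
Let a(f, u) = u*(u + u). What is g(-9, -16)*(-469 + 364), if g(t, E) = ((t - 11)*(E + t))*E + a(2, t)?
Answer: 822990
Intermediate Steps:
a(f, u) = 2*u**2 (a(f, u) = u*(2*u) = 2*u**2)
g(t, E) = 2*t**2 + E*(-11 + t)*(E + t) (g(t, E) = ((t - 11)*(E + t))*E + 2*t**2 = ((-11 + t)*(E + t))*E + 2*t**2 = E*(-11 + t)*(E + t) + 2*t**2 = 2*t**2 + E*(-11 + t)*(E + t))
g(-9, -16)*(-469 + 364) = (-11*(-16)**2 + 2*(-9)**2 - 16*(-9)**2 - 9*(-16)**2 - 11*(-16)*(-9))*(-469 + 364) = (-11*256 + 2*81 - 16*81 - 9*256 - 1584)*(-105) = (-2816 + 162 - 1296 - 2304 - 1584)*(-105) = -7838*(-105) = 822990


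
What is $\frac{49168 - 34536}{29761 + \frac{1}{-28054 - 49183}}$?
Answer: $\frac{282532946}{574662589} \approx 0.49165$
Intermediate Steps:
$\frac{49168 - 34536}{29761 + \frac{1}{-28054 - 49183}} = \frac{14632}{29761 + \frac{1}{-77237}} = \frac{14632}{29761 - \frac{1}{77237}} = \frac{14632}{\frac{2298650356}{77237}} = 14632 \cdot \frac{77237}{2298650356} = \frac{282532946}{574662589}$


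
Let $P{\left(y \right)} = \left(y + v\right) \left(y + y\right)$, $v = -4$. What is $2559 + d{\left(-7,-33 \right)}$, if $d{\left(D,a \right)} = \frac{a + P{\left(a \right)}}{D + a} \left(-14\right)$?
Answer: $\frac{68043}{20} \approx 3402.1$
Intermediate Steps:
$P{\left(y \right)} = 2 y \left(-4 + y\right)$ ($P{\left(y \right)} = \left(y - 4\right) \left(y + y\right) = \left(-4 + y\right) 2 y = 2 y \left(-4 + y\right)$)
$d{\left(D,a \right)} = - \frac{14 \left(a + 2 a \left(-4 + a\right)\right)}{D + a}$ ($d{\left(D,a \right)} = \frac{a + 2 a \left(-4 + a\right)}{D + a} \left(-14\right) = - \frac{14 \left(a + 2 a \left(-4 + a\right)\right)}{D + a}$)
$2559 + d{\left(-7,-33 \right)} = 2559 + 14 \left(-33\right) \frac{1}{-7 - 33} \left(7 - -66\right) = 2559 + 14 \left(-33\right) \frac{1}{-40} \left(7 + 66\right) = 2559 + 14 \left(-33\right) \left(- \frac{1}{40}\right) 73 = 2559 + \frac{16863}{20} = \frac{68043}{20}$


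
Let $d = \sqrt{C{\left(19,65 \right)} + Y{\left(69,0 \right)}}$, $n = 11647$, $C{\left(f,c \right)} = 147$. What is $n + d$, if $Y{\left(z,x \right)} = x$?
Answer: $11647 + 7 \sqrt{3} \approx 11659.0$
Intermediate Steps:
$d = 7 \sqrt{3}$ ($d = \sqrt{147 + 0} = \sqrt{147} = 7 \sqrt{3} \approx 12.124$)
$n + d = 11647 + 7 \sqrt{3}$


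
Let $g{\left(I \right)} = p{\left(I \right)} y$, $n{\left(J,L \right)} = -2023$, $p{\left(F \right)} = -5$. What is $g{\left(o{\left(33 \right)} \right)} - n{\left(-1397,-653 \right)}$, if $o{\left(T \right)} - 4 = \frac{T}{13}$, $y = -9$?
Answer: $2068$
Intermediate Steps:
$o{\left(T \right)} = 4 + \frac{T}{13}$
$g{\left(I \right)} = 45$ ($g{\left(I \right)} = \left(-5\right) \left(-9\right) = 45$)
$g{\left(o{\left(33 \right)} \right)} - n{\left(-1397,-653 \right)} = 45 - -2023 = 45 + 2023 = 2068$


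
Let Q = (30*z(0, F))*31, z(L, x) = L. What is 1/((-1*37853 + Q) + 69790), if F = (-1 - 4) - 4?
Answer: 1/31937 ≈ 3.1312e-5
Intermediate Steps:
F = -9 (F = -5 - 4 = -9)
Q = 0 (Q = (30*0)*31 = 0*31 = 0)
1/((-1*37853 + Q) + 69790) = 1/((-1*37853 + 0) + 69790) = 1/((-37853 + 0) + 69790) = 1/(-37853 + 69790) = 1/31937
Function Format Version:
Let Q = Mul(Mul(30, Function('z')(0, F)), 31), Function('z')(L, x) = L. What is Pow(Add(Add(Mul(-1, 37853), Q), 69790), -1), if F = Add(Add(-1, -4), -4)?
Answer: Rational(1, 31937) ≈ 3.1312e-5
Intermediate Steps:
F = -9 (F = Add(-5, -4) = -9)
Q = 0 (Q = Mul(Mul(30, 0), 31) = Mul(0, 31) = 0)
Pow(Add(Add(Mul(-1, 37853), Q), 69790), -1) = Pow(Add(Add(Mul(-1, 37853), 0), 69790), -1) = Pow(Add(Add(-37853, 0), 69790), -1) = Pow(Add(-37853, 69790), -1) = Pow(31937, -1) = Rational(1, 31937)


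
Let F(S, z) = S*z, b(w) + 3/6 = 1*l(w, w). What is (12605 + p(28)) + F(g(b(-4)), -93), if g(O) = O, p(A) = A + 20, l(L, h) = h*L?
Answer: 22423/2 ≈ 11212.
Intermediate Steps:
l(L, h) = L*h
p(A) = 20 + A
b(w) = -½ + w² (b(w) = -½ + 1*(w*w) = -½ + 1*w² = -½ + w²)
(12605 + p(28)) + F(g(b(-4)), -93) = (12605 + (20 + 28)) + (-½ + (-4)²)*(-93) = (12605 + 48) + (-½ + 16)*(-93) = 12653 + (31/2)*(-93) = 12653 - 2883/2 = 22423/2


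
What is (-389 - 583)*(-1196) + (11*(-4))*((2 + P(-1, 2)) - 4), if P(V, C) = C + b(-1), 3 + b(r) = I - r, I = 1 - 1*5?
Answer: 1162776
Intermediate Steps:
I = -4 (I = 1 - 5 = -4)
b(r) = -7 - r (b(r) = -3 + (-4 - r) = -7 - r)
P(V, C) = -6 + C (P(V, C) = C + (-7 - 1*(-1)) = C + (-7 + 1) = C - 6 = -6 + C)
(-389 - 583)*(-1196) + (11*(-4))*((2 + P(-1, 2)) - 4) = (-389 - 583)*(-1196) + (11*(-4))*((2 + (-6 + 2)) - 4) = -972*(-1196) - 44*((2 - 4) - 4) = 1162512 - 44*(-2 - 4) = 1162512 - 44*(-6) = 1162512 + 264 = 1162776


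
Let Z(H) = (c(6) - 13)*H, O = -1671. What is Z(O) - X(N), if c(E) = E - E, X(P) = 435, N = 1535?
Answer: 21288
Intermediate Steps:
c(E) = 0
Z(H) = -13*H (Z(H) = (0 - 13)*H = -13*H)
Z(O) - X(N) = -13*(-1671) - 1*435 = 21723 - 435 = 21288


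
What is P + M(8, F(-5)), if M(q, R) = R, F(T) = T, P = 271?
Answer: 266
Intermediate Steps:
P + M(8, F(-5)) = 271 - 5 = 266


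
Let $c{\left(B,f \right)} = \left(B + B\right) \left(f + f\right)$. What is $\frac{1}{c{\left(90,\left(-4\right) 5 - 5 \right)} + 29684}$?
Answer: $\frac{1}{20684} \approx 4.8347 \cdot 10^{-5}$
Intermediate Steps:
$c{\left(B,f \right)} = 4 B f$ ($c{\left(B,f \right)} = 2 B 2 f = 4 B f$)
$\frac{1}{c{\left(90,\left(-4\right) 5 - 5 \right)} + 29684} = \frac{1}{4 \cdot 90 \left(\left(-4\right) 5 - 5\right) + 29684} = \frac{1}{4 \cdot 90 \left(-20 - 5\right) + 29684} = \frac{1}{4 \cdot 90 \left(-25\right) + 29684} = \frac{1}{-9000 + 29684} = \frac{1}{20684}$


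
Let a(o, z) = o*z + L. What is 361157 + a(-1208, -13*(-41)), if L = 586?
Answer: -282121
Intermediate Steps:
a(o, z) = 586 + o*z (a(o, z) = o*z + 586 = 586 + o*z)
361157 + a(-1208, -13*(-41)) = 361157 + (586 - (-15704)*(-41)) = 361157 + (586 - 1208*533) = 361157 + (586 - 643864) = 361157 - 643278 = -282121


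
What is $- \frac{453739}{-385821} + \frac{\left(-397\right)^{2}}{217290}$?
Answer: $\frac{53133936433}{27945015030} \approx 1.9014$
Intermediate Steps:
$- \frac{453739}{-385821} + \frac{\left(-397\right)^{2}}{217290} = \left(-453739\right) \left(- \frac{1}{385821}\right) + 157609 \cdot \frac{1}{217290} = \frac{453739}{385821} + \frac{157609}{217290} = \frac{53133936433}{27945015030}$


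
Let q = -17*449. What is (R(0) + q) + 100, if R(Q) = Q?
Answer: -7533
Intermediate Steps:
q = -7633
(R(0) + q) + 100 = (0 - 7633) + 100 = -7633 + 100 = -7533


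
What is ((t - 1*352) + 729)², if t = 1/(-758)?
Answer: 81661635225/574564 ≈ 1.4213e+5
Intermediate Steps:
t = -1/758 ≈ -0.0013193
((t - 1*352) + 729)² = ((-1/758 - 1*352) + 729)² = ((-1/758 - 352) + 729)² = (-266817/758 + 729)² = (285765/758)² = 81661635225/574564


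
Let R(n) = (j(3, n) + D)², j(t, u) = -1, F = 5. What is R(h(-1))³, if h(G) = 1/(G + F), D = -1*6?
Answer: 117649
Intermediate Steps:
D = -6
h(G) = 1/(5 + G) (h(G) = 1/(G + 5) = 1/(5 + G))
R(n) = 49 (R(n) = (-1 - 6)² = (-7)² = 49)
R(h(-1))³ = 49³ = 117649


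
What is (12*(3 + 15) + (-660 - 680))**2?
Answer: 1263376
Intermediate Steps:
(12*(3 + 15) + (-660 - 680))**2 = (12*18 - 1340)**2 = (216 - 1340)**2 = (-1124)**2 = 1263376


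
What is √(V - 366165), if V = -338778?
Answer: 27*I*√967 ≈ 839.61*I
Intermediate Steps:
√(V - 366165) = √(-338778 - 366165) = √(-704943) = 27*I*√967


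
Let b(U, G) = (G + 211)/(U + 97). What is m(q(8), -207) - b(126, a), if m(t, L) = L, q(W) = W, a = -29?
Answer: -46343/223 ≈ -207.82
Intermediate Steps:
b(U, G) = (211 + G)/(97 + U)
m(q(8), -207) - b(126, a) = -207 - (211 - 29)/(97 + 126) = -207 - 182/223 = -46343/223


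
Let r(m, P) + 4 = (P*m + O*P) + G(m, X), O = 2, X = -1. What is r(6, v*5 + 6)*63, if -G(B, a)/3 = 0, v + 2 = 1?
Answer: 252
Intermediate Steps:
v = -1 (v = -2 + 1 = -1)
G(B, a) = 0 (G(B, a) = -3*0 = 0)
r(m, P) = -4 + 2*P + P*m (r(m, P) = -4 + ((P*m + 2*P) + 0) = -4 + ((2*P + P*m) + 0) = -4 + (2*P + P*m) = -4 + 2*P + P*m)
r(6, v*5 + 6)*63 = (-4 + 2*(-1*5 + 6) + (-1*5 + 6)*6)*63 = (-4 + 2*(-5 + 6) + (-5 + 6)*6)*63 = (-4 + 2*1 + 1*6)*63 = (-4 + 2 + 6)*63 = 4*63 = 252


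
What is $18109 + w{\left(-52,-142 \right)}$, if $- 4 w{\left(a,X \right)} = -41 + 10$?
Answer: $\frac{72467}{4} \approx 18117.0$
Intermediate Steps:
$w{\left(a,X \right)} = \frac{31}{4}$ ($w{\left(a,X \right)} = - \frac{-41 + 10}{4} = \left(- \frac{1}{4}\right) \left(-31\right) = \frac{31}{4}$)
$18109 + w{\left(-52,-142 \right)} = 18109 + \frac{31}{4} = \frac{72467}{4}$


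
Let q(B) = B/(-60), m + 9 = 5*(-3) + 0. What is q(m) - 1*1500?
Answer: -7498/5 ≈ -1499.6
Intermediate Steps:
m = -24 (m = -9 + (5*(-3) + 0) = -9 + (-15 + 0) = -9 - 15 = -24)
q(B) = -B/60 (q(B) = B*(-1/60) = -B/60)
q(m) - 1*1500 = -1/60*(-24) - 1*1500 = ⅖ - 1500 = -7498/5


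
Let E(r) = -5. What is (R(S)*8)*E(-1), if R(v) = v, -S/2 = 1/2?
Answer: 40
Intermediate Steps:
S = -1 (S = -2/2 = -2*½ = -1)
(R(S)*8)*E(-1) = -1*8*(-5) = -8*(-5) = 40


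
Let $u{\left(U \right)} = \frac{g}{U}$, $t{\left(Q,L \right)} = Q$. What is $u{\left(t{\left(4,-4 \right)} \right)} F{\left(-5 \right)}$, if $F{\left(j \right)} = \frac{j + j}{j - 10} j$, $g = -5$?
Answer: $\frac{25}{6} \approx 4.1667$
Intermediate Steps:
$F{\left(j \right)} = \frac{2 j^{2}}{-10 + j}$ ($F{\left(j \right)} = \frac{2 j}{-10 + j} j = \frac{2 j^{2}}{-10 + j}$)
$u{\left(U \right)} = - \frac{5}{U}$
$u{\left(t{\left(4,-4 \right)} \right)} F{\left(-5 \right)} = - \frac{5}{4} \frac{2 \left(-5\right)^{2}}{-10 - 5} = \left(-5\right) \frac{1}{4} \cdot 2 \cdot 25 \frac{1}{-15} = - \frac{5 \cdot 2 \cdot 25 \left(- \frac{1}{15}\right)}{4} = \left(- \frac{5}{4}\right) \left(- \frac{10}{3}\right) = \frac{25}{6}$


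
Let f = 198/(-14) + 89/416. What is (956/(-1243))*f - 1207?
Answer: -1082525049/904904 ≈ -1196.3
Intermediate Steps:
f = -40561/2912 (f = 198*(-1/14) + 89*(1/416) = -99/7 + 89/416 = -40561/2912 ≈ -13.929)
(956/(-1243))*f - 1207 = (956/(-1243))*(-40561/2912) - 1207 = (956*(-1/1243))*(-40561/2912) - 1207 = -956/1243*(-40561/2912) - 1207 = 9694079/904904 - 1207 = -1082525049/904904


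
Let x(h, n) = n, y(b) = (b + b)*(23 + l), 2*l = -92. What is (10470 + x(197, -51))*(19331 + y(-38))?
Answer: 219622101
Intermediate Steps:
l = -46 (l = (1/2)*(-92) = -46)
y(b) = -46*b (y(b) = (b + b)*(23 - 46) = (2*b)*(-23) = -46*b)
(10470 + x(197, -51))*(19331 + y(-38)) = (10470 - 51)*(19331 - 46*(-38)) = 10419*(19331 + 1748) = 10419*21079 = 219622101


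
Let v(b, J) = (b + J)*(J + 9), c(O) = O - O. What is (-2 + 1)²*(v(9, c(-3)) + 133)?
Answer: 214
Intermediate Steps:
c(O) = 0
v(b, J) = (9 + J)*(J + b) (v(b, J) = (J + b)*(9 + J) = (9 + J)*(J + b))
(-2 + 1)²*(v(9, c(-3)) + 133) = (-2 + 1)²*((0² + 9*0 + 9*9 + 0*9) + 133) = (-1)²*((0 + 0 + 81 + 0) + 133) = 1*(81 + 133) = 1*214 = 214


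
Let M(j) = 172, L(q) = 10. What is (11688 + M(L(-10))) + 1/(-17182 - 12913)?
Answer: 356926699/30095 ≈ 11860.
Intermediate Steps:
(11688 + M(L(-10))) + 1/(-17182 - 12913) = (11688 + 172) + 1/(-17182 - 12913) = 11860 + 1/(-30095) = 11860 - 1/30095 = 356926699/30095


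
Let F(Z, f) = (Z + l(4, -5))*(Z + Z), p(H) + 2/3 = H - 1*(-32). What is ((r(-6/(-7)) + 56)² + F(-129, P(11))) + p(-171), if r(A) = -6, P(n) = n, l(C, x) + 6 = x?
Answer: 115441/3 ≈ 38480.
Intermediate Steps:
l(C, x) = -6 + x
p(H) = 94/3 + H (p(H) = -⅔ + (H - 1*(-32)) = -⅔ + (H + 32) = -⅔ + (32 + H) = 94/3 + H)
F(Z, f) = 2*Z*(-11 + Z) (F(Z, f) = (Z + (-6 - 5))*(Z + Z) = (Z - 11)*(2*Z) = (-11 + Z)*(2*Z) = 2*Z*(-11 + Z))
((r(-6/(-7)) + 56)² + F(-129, P(11))) + p(-171) = ((-6 + 56)² + 2*(-129)*(-11 - 129)) + (94/3 - 171) = (50² + 2*(-129)*(-140)) - 419/3 = (2500 + 36120) - 419/3 = 38620 - 419/3 = 115441/3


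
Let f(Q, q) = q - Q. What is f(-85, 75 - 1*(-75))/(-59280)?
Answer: -47/11856 ≈ -0.0039642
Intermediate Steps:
f(-85, 75 - 1*(-75))/(-59280) = ((75 - 1*(-75)) - 1*(-85))/(-59280) = ((75 + 75) + 85)*(-1/59280) = (150 + 85)*(-1/59280) = 235*(-1/59280) = -47/11856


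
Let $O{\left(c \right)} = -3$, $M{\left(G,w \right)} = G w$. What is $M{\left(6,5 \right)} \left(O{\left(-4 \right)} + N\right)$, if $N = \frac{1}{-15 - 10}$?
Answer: $- \frac{456}{5} \approx -91.2$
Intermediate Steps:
$N = - \frac{1}{25}$ ($N = \frac{1}{-25} = - \frac{1}{25} \approx -0.04$)
$M{\left(6,5 \right)} \left(O{\left(-4 \right)} + N\right) = 6 \cdot 5 \left(-3 - \frac{1}{25}\right) = 30 \left(- \frac{76}{25}\right) = - \frac{456}{5}$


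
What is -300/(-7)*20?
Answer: 6000/7 ≈ 857.14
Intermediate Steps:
-300/(-7)*20 = -300*(-1)/7*20 = -20*(-15/7)*20 = (300/7)*20 = 6000/7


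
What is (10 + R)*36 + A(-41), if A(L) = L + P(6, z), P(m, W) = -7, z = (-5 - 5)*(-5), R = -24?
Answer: -552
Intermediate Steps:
z = 50 (z = -10*(-5) = 50)
A(L) = -7 + L (A(L) = L - 7 = -7 + L)
(10 + R)*36 + A(-41) = (10 - 24)*36 + (-7 - 41) = -14*36 - 48 = -504 - 48 = -552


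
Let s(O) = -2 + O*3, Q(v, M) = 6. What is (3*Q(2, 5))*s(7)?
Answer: 342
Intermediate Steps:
s(O) = -2 + 3*O
(3*Q(2, 5))*s(7) = (3*6)*(-2 + 3*7) = 18*(-2 + 21) = 18*19 = 342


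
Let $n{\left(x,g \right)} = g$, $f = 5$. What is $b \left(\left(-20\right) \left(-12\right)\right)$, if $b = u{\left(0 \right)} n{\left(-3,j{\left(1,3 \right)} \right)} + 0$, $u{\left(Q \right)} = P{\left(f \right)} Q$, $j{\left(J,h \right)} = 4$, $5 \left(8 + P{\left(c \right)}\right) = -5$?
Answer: $0$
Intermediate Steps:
$P{\left(c \right)} = -9$ ($P{\left(c \right)} = -8 + \frac{1}{5} \left(-5\right) = -8 - 1 = -9$)
$u{\left(Q \right)} = - 9 Q$
$b = 0$ ($b = \left(-9\right) 0 \cdot 4 + 0 = 0 \cdot 4 + 0 = 0 + 0 = 0$)
$b \left(\left(-20\right) \left(-12\right)\right) = 0 \left(\left(-20\right) \left(-12\right)\right) = 0 \cdot 240 = 0$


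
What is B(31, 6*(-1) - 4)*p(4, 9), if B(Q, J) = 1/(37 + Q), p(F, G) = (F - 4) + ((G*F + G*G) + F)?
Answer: 121/68 ≈ 1.7794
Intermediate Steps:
p(F, G) = -4 + G**2 + 2*F + F*G (p(F, G) = (-4 + F) + ((F*G + G**2) + F) = (-4 + F) + ((G**2 + F*G) + F) = (-4 + F) + (F + G**2 + F*G) = -4 + G**2 + 2*F + F*G)
B(31, 6*(-1) - 4)*p(4, 9) = (-4 + 9**2 + 2*4 + 4*9)/(37 + 31) = (-4 + 81 + 8 + 36)/68 = (1/68)*121 = 121/68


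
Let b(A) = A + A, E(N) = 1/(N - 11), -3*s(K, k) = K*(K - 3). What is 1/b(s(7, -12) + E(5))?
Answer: -1/19 ≈ -0.052632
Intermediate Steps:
s(K, k) = -K*(-3 + K)/3 (s(K, k) = -K*(K - 3)/3 = -K*(-3 + K)/3)
E(N) = 1/(-11 + N)
b(A) = 2*A
1/b(s(7, -12) + E(5)) = 1/(2*((⅓)*7*(3 - 1*7) + 1/(-11 + 5))) = 1/(2*((⅓)*7*(3 - 7) + 1/(-6))) = 1/(2*((⅓)*7*(-4) - ⅙)) = 1/(2*(-28/3 - ⅙)) = 1/(2*(-19/2)) = 1/(-19) = -1/19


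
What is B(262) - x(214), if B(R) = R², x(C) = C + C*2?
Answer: 68002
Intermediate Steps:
x(C) = 3*C (x(C) = C + 2*C = 3*C)
B(262) - x(214) = 262² - 3*214 = 68644 - 1*642 = 68644 - 642 = 68002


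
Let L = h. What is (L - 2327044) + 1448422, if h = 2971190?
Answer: 2092568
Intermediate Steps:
L = 2971190
(L - 2327044) + 1448422 = (2971190 - 2327044) + 1448422 = 644146 + 1448422 = 2092568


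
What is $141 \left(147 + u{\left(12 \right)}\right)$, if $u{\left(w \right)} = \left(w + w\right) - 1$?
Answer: $23970$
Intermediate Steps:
$u{\left(w \right)} = -1 + 2 w$ ($u{\left(w \right)} = 2 w - 1 = -1 + 2 w$)
$141 \left(147 + u{\left(12 \right)}\right) = 141 \left(147 + \left(-1 + 2 \cdot 12\right)\right) = 141 \left(147 + \left(-1 + 24\right)\right) = 141 \left(147 + 23\right) = 141 \cdot 170 = 23970$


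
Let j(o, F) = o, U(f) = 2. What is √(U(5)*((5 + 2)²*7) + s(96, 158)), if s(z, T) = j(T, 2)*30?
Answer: √5426 ≈ 73.661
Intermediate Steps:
s(z, T) = 30*T (s(z, T) = T*30 = 30*T)
√(U(5)*((5 + 2)²*7) + s(96, 158)) = √(2*((5 + 2)²*7) + 30*158) = √(2*(7²*7) + 4740) = √(2*(49*7) + 4740) = √(2*343 + 4740) = √(686 + 4740) = √5426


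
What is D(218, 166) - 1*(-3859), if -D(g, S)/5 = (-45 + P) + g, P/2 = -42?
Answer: 3414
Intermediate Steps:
P = -84 (P = 2*(-42) = -84)
D(g, S) = 645 - 5*g (D(g, S) = -5*((-45 - 84) + g) = -5*(-129 + g) = 645 - 5*g)
D(218, 166) - 1*(-3859) = (645 - 5*218) - 1*(-3859) = (645 - 1090) + 3859 = -445 + 3859 = 3414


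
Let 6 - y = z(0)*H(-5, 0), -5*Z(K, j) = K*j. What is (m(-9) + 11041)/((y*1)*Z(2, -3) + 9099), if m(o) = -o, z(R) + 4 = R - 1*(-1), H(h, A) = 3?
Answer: 11050/9117 ≈ 1.2120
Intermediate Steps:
Z(K, j) = -K*j/5
z(R) = -3 + R (z(R) = -4 + (R - 1*(-1)) = -4 + (R + 1) = -4 + (1 + R) = -3 + R)
y = 15 (y = 6 - (-3 + 0)*3 = 6 - (-3)*3 = 6 - 1*(-9) = 6 + 9 = 15)
(m(-9) + 11041)/((y*1)*Z(2, -3) + 9099) = (-1*(-9) + 11041)/((15*1)*(-⅕*2*(-3)) + 9099) = (9 + 11041)/(15*(6/5) + 9099) = 11050/(18 + 9099) = 11050/9117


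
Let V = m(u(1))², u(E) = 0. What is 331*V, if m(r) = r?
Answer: 0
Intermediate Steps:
V = 0 (V = 0² = 0)
331*V = 331*0 = 0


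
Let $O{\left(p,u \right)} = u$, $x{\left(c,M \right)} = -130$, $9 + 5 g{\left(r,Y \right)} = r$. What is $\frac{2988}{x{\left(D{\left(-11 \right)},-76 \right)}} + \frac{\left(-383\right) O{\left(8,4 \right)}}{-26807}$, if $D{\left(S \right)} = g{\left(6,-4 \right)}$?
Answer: $- \frac{39950078}{1742455} \approx -22.927$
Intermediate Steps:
$g{\left(r,Y \right)} = - \frac{9}{5} + \frac{r}{5}$
$D{\left(S \right)} = - \frac{3}{5}$ ($D{\left(S \right)} = - \frac{9}{5} + \frac{1}{5} \cdot 6 = - \frac{9}{5} + \frac{6}{5} = - \frac{3}{5}$)
$\frac{2988}{x{\left(D{\left(-11 \right)},-76 \right)}} + \frac{\left(-383\right) O{\left(8,4 \right)}}{-26807} = \frac{2988}{-130} + \frac{\left(-383\right) 4}{-26807} = 2988 \left(- \frac{1}{130}\right) - - \frac{1532}{26807} = - \frac{1494}{65} + \frac{1532}{26807} = - \frac{39950078}{1742455}$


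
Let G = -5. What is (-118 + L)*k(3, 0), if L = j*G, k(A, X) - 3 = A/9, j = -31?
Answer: 370/3 ≈ 123.33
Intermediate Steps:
k(A, X) = 3 + A/9
L = 155 (L = -31*(-5) = 155)
(-118 + L)*k(3, 0) = (-118 + 155)*(3 + (⅑)*3) = 37*(3 + ⅓) = 37*(10/3) = 370/3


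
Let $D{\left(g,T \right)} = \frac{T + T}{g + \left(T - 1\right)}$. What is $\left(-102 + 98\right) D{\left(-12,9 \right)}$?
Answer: $18$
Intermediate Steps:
$D{\left(g,T \right)} = \frac{2 T}{-1 + T + g}$ ($D{\left(g,T \right)} = \frac{2 T}{g + \left(T - 1\right)} = \frac{2 T}{g + \left(-1 + T\right)} = \frac{2 T}{-1 + T + g}$)
$\left(-102 + 98\right) D{\left(-12,9 \right)} = \left(-102 + 98\right) 2 \cdot 9 \frac{1}{-1 + 9 - 12} = - 4 \cdot 2 \cdot 9 \frac{1}{-4} = - 4 \cdot 2 \cdot 9 \left(- \frac{1}{4}\right) = \left(-4\right) \left(- \frac{9}{2}\right) = 18$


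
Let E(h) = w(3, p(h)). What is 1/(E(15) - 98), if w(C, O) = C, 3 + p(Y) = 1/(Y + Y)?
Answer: -1/95 ≈ -0.010526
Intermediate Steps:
p(Y) = -3 + 1/(2*Y) (p(Y) = -3 + 1/(Y + Y) = -3 + 1/(2*Y))
E(h) = 3
1/(E(15) - 98) = 1/(3 - 98) = 1/(-95) = -1/95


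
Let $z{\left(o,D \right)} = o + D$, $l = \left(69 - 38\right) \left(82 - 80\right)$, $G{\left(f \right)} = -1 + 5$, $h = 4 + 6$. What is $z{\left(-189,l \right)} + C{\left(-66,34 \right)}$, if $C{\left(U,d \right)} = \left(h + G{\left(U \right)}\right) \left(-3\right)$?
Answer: $-169$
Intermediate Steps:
$h = 10$
$G{\left(f \right)} = 4$
$C{\left(U,d \right)} = -42$ ($C{\left(U,d \right)} = \left(10 + 4\right) \left(-3\right) = 14 \left(-3\right) = -42$)
$l = 62$ ($l = 31 \cdot 2 = 62$)
$z{\left(o,D \right)} = D + o$
$z{\left(-189,l \right)} + C{\left(-66,34 \right)} = \left(62 - 189\right) - 42 = -127 - 42 = -169$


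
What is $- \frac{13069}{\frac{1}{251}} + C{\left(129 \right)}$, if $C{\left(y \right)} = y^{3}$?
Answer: $-1133630$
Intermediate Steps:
$- \frac{13069}{\frac{1}{251}} + C{\left(129 \right)} = - \frac{13069}{\frac{1}{251}} + 129^{3} = - 13069 \frac{1}{\frac{1}{251}} + 2146689 = \left(-13069\right) 251 + 2146689 = -3280319 + 2146689 = -1133630$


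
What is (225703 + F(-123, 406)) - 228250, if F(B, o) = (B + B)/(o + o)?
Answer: -1034205/406 ≈ -2547.3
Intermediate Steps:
F(B, o) = B/o (F(B, o) = (2*B)/((2*o)) = (2*B)*(1/(2*o)) = B/o)
(225703 + F(-123, 406)) - 228250 = (225703 - 123/406) - 228250 = 91635295/406 - 228250 = -1034205/406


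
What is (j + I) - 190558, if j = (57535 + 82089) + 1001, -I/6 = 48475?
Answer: -340783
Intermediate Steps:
I = -290850 (I = -6*48475 = -290850)
j = 140625 (j = 139624 + 1001 = 140625)
(j + I) - 190558 = (140625 - 290850) - 190558 = -150225 - 190558 = -340783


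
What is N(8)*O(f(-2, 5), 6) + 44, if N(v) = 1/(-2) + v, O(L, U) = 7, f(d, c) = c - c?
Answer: 193/2 ≈ 96.500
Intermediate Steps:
f(d, c) = 0
N(v) = -½ + v
N(8)*O(f(-2, 5), 6) + 44 = (-½ + 8)*7 + 44 = (15/2)*7 + 44 = 105/2 + 44 = 193/2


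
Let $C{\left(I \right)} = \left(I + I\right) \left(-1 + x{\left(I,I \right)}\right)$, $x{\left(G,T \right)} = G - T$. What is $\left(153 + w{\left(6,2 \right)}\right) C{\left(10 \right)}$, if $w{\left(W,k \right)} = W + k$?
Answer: $-3220$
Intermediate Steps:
$C{\left(I \right)} = - 2 I$ ($C{\left(I \right)} = \left(I + I\right) \left(-1 + \left(I - I\right)\right) = 2 I \left(-1 + 0\right) = 2 I \left(-1\right) = - 2 I$)
$\left(153 + w{\left(6,2 \right)}\right) C{\left(10 \right)} = \left(153 + \left(6 + 2\right)\right) \left(\left(-2\right) 10\right) = \left(153 + 8\right) \left(-20\right) = 161 \left(-20\right) = -3220$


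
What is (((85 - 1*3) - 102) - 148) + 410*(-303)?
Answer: -124398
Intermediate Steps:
(((85 - 1*3) - 102) - 148) + 410*(-303) = (((85 - 3) - 102) - 148) - 124230 = ((82 - 102) - 148) - 124230 = (-20 - 148) - 124230 = -168 - 124230 = -124398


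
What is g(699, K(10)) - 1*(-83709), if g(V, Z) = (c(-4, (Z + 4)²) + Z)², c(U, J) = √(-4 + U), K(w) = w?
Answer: 83801 + 40*I*√2 ≈ 83801.0 + 56.569*I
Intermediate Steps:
g(V, Z) = (Z + 2*I*√2)² (g(V, Z) = (√(-4 - 4) + Z)² = (√(-8) + Z)² = (2*I*√2 + Z)² = (Z + 2*I*√2)²)
g(699, K(10)) - 1*(-83709) = (10 + 2*I*√2)² - 1*(-83709) = (10 + 2*I*√2)² + 83709 = 83709 + (10 + 2*I*√2)²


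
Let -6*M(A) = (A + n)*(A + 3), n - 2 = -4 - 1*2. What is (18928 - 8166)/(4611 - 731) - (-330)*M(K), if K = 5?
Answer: -848219/1940 ≈ -437.23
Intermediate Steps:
n = -4 (n = 2 + (-4 - 1*2) = 2 + (-4 - 2) = 2 - 6 = -4)
M(A) = -(-4 + A)*(3 + A)/6 (M(A) = -(A - 4)*(A + 3)/6 = -(-4 + A)*(3 + A)/6)
(18928 - 8166)/(4611 - 731) - (-330)*M(K) = (18928 - 8166)/(4611 - 731) - (-330)*(2 - ⅙*5² + (⅙)*5) = 10762/3880 - (-330)*(2 - ⅙*25 + ⅚) = 10762*(1/3880) - (-330)*(2 - 25/6 + ⅚) = 5381/1940 - (-330)*(-4)/3 = 5381/1940 - 1*440 = 5381/1940 - 440 = -848219/1940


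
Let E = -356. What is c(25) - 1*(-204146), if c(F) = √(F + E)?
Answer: 204146 + I*√331 ≈ 2.0415e+5 + 18.193*I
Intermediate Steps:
c(F) = √(-356 + F) (c(F) = √(F - 356) = √(-356 + F))
c(25) - 1*(-204146) = √(-356 + 25) - 1*(-204146) = √(-331) + 204146 = I*√331 + 204146 = 204146 + I*√331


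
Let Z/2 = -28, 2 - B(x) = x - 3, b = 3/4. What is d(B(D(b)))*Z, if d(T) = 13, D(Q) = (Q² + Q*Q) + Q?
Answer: -728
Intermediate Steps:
b = ¾ (b = 3*(¼) = ¾ ≈ 0.75000)
D(Q) = Q + 2*Q² (D(Q) = (Q² + Q²) + Q = 2*Q² + Q = Q + 2*Q²)
B(x) = 5 - x (B(x) = 2 - (x - 3) = 2 - (-3 + x) = 2 + (3 - x) = 5 - x)
Z = -56 (Z = 2*(-28) = -56)
d(B(D(b)))*Z = 13*(-56) = -728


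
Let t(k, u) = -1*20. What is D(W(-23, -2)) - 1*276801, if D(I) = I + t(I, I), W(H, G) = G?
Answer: -276823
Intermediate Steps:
t(k, u) = -20
D(I) = -20 + I (D(I) = I - 20 = -20 + I)
D(W(-23, -2)) - 1*276801 = (-20 - 2) - 1*276801 = -22 - 276801 = -276823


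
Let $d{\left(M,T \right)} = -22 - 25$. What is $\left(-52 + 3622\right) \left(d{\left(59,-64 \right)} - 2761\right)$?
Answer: $-10024560$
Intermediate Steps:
$d{\left(M,T \right)} = -47$ ($d{\left(M,T \right)} = -22 - 25 = -47$)
$\left(-52 + 3622\right) \left(d{\left(59,-64 \right)} - 2761\right) = \left(-52 + 3622\right) \left(-47 - 2761\right) = 3570 \left(-2808\right) = -10024560$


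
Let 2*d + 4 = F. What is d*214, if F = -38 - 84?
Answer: -13482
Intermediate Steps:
F = -122
d = -63 (d = -2 + (½)*(-122) = -2 - 61 = -63)
d*214 = -63*214 = -13482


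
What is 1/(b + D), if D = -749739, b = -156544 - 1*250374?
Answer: -1/1156657 ≈ -8.6456e-7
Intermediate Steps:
b = -406918 (b = -156544 - 250374 = -406918)
1/(b + D) = 1/(-406918 - 749739) = 1/(-1156657) = -1/1156657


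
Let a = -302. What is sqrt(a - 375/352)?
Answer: I*sqrt(2346938)/88 ≈ 17.409*I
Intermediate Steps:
sqrt(a - 375/352) = sqrt(-302 - 375/352) = sqrt(-106679/352) = I*sqrt(2346938)/88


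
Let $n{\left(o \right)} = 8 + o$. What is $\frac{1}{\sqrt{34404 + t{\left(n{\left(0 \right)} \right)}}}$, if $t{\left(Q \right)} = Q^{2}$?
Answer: $\frac{\sqrt{8617}}{17234} \approx 0.0053863$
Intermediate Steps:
$\frac{1}{\sqrt{34404 + t{\left(n{\left(0 \right)} \right)}}} = \frac{1}{\sqrt{34404 + \left(8 + 0\right)^{2}}} = \frac{1}{\sqrt{34404 + 8^{2}}} = \frac{1}{\sqrt{34404 + 64}} = \frac{1}{\sqrt{34468}} = \frac{1}{2 \sqrt{8617}} = \frac{\sqrt{8617}}{17234}$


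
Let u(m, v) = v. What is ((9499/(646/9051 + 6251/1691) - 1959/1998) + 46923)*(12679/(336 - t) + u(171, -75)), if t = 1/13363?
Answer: -8361601264263250451504/4538215776795003 ≈ -1.8425e+6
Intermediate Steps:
t = 1/13363 ≈ 7.4834e-5
((9499/(646/9051 + 6251/1691) - 1959/1998) + 46923)*(12679/(336 - t) + u(171, -75)) = ((9499/(646/9051 + 6251/1691) - 1959/1998) + 46923)*(12679/(336 - 1*1/13363) - 75) = ((9499/(646*(1/9051) + 6251*(1/1691)) - 1959*1/1998) + 46923)*(12679/(336 - 1/13363) - 75) = ((9499/(646/9051 + 329/89) - 653/666) + 46923)*(12679/(4489967/13363) - 75) = ((9499/(3035273/805539) - 653/666) + 46923)*(12679*(13363/4489967) - 75) = ((9499*(805539/3035273) - 653/666) + 46923)*(169429477/4489967 - 75) = ((7651814961/3035273 - 653/666) + 46923)*(-167318048/4489967) = (5094126730757/2021491818 + 46923)*(-167318048/4489967) = (99948587306771/2021491818)*(-167318048/4489967) = -8361601264263250451504/4538215776795003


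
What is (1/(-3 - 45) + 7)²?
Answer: 112225/2304 ≈ 48.709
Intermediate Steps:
(1/(-3 - 45) + 7)² = (1/(-48) + 7)² = (-1/48 + 7)² = (335/48)² = 112225/2304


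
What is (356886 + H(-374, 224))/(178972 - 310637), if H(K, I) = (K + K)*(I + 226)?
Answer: -20286/131665 ≈ -0.15407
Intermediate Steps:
H(K, I) = 2*K*(226 + I) (H(K, I) = (2*K)*(226 + I) = 2*K*(226 + I))
(356886 + H(-374, 224))/(178972 - 310637) = (356886 + 2*(-374)*(226 + 224))/(178972 - 310637) = (356886 + 2*(-374)*450)/(-131665) = (356886 - 336600)*(-1/131665) = 20286*(-1/131665) = -20286/131665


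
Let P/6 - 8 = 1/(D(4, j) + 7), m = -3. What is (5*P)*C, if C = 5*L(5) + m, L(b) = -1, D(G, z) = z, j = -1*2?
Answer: -1968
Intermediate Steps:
j = -2
C = -8 (C = 5*(-1) - 3 = -5 - 3 = -8)
P = 246/5 (P = 48 + 6/(-2 + 7) = 48 + 6/5 = 246/5 ≈ 49.200)
(5*P)*C = (5*(246/5))*(-8) = 246*(-8) = -1968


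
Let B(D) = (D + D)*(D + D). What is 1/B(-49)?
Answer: 1/9604 ≈ 0.00010412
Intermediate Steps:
B(D) = 4*D**2 (B(D) = (2*D)*(2*D) = 4*D**2)
1/B(-49) = 1/(4*(-49)**2) = 1/(4*2401) = 1/9604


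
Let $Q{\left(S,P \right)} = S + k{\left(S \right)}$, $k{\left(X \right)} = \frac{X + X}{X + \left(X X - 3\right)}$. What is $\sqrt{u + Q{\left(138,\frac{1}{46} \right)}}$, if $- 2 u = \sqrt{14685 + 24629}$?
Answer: $\frac{\sqrt{22562840472 - 81740898 \sqrt{39314}}}{12786} \approx 6.235$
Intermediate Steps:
$k{\left(X \right)} = \frac{2 X}{-3 + X + X^{2}}$ ($k{\left(X \right)} = \frac{2 X}{X + \left(X^{2} - 3\right)} = \frac{2 X}{X + \left(-3 + X^{2}\right)} = \frac{2 X}{-3 + X + X^{2}}$)
$Q{\left(S,P \right)} = S + \frac{2 S}{-3 + S + S^{2}}$
$u = - \frac{\sqrt{39314}}{2}$ ($u = - \frac{\sqrt{14685 + 24629}}{2} = - \frac{\sqrt{39314}}{2} \approx -99.139$)
$\sqrt{u + Q{\left(138,\frac{1}{46} \right)}} = \sqrt{- \frac{\sqrt{39314}}{2} + \frac{138 \left(-1 + 138 + 138^{2}\right)}{-3 + 138 + 138^{2}}} = \sqrt{- \frac{\sqrt{39314}}{2} + \frac{138 \left(-1 + 138 + 19044\right)}{-3 + 138 + 19044}} = \sqrt{- \frac{\sqrt{39314}}{2} + 138 \cdot \frac{1}{19179} \cdot 19181} = \sqrt{- \frac{\sqrt{39314}}{2} + \frac{882326}{6393}} = \sqrt{\frac{882326}{6393} - \frac{\sqrt{39314}}{2}}$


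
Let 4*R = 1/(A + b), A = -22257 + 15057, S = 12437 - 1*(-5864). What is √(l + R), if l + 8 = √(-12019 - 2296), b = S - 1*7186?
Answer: √(-54496365 + 6812100*I*√14315)/2610 ≈ 7.4804 + 7.9973*I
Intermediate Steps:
S = 18301 (S = 12437 + 5864 = 18301)
b = 11115 (b = 18301 - 1*7186 = 18301 - 7186 = 11115)
A = -7200
R = 1/15660 (R = 1/(4*(-7200 + 11115)) = (¼)/3915 = (¼)*(1/3915) = 1/15660 ≈ 6.3857e-5)
l = -8 + I*√14315 (l = -8 + √(-12019 - 2296) = -8 + √(-14315) = -8 + I*√14315 ≈ -8.0 + 119.65*I)
√(l + R) = √((-8 + I*√14315) + 1/15660) = √(-125279/15660 + I*√14315)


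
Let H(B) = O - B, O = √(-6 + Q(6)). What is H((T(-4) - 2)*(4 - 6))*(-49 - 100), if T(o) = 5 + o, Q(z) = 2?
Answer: 298 - 298*I ≈ 298.0 - 298.0*I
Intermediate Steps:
O = 2*I (O = √(-6 + 2) = √(-4) = 2*I ≈ 2.0*I)
H(B) = -B + 2*I (H(B) = 2*I - B = -B + 2*I)
H((T(-4) - 2)*(4 - 6))*(-49 - 100) = (-((5 - 4) - 2)*(4 - 6) + 2*I)*(-49 - 100) = (-(1 - 2)*(-2) + 2*I)*(-149) = (-(-1)*(-2) + 2*I)*(-149) = (-1*2 + 2*I)*(-149) = (-2 + 2*I)*(-149) = 298 - 298*I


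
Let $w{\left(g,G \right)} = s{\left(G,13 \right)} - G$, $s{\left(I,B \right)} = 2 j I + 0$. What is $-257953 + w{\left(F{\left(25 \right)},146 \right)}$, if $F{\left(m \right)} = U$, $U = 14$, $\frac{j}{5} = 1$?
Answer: $-256639$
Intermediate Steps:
$j = 5$ ($j = 5 \cdot 1 = 5$)
$s{\left(I,B \right)} = 10 I$ ($s{\left(I,B \right)} = 2 \cdot 5 I + 0 = 10 I + 0 = 10 I$)
$F{\left(m \right)} = 14$
$w{\left(g,G \right)} = 9 G$ ($w{\left(g,G \right)} = 10 G - G = 9 G$)
$-257953 + w{\left(F{\left(25 \right)},146 \right)} = -257953 + 9 \cdot 146 = -257953 + 1314 = -256639$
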